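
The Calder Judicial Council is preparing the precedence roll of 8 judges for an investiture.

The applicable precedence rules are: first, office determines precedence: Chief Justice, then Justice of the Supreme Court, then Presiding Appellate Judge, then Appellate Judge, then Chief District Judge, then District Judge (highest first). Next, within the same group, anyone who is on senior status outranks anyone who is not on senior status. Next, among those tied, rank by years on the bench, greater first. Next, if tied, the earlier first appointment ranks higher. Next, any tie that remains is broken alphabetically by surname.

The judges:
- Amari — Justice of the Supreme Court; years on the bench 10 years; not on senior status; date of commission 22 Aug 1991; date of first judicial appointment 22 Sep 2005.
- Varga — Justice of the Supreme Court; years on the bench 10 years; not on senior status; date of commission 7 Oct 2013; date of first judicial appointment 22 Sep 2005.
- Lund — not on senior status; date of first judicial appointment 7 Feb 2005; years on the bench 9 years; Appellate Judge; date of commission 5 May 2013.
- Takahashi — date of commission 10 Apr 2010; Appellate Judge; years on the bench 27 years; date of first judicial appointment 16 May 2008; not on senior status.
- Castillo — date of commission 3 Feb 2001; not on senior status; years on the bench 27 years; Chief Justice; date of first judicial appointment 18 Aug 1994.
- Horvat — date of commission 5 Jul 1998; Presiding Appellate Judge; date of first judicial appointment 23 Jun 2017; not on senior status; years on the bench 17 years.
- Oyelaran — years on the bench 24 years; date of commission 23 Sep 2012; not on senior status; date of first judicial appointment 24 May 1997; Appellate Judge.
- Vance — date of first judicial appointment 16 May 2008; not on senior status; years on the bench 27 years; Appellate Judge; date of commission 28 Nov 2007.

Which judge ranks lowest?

By office: Castillo (Chief Justice); then Amari and Varga (Justice of the Supreme Court); then Horvat (Presiding Appellate Judge); then Takahashi, Vance, Oyelaran and Lund (Appellate Judge).
Amari and Varga are each not on senior status, so the next rule applies.
Amari and Varga both have years on the bench 10 years, so the next rule applies.
Amari and Varga both have date of first judicial appointment 22 Sep 2005, so the next rule applies.
Among Amari and Varga, alphabetically by surname: Amari before Varga.
Takahashi, Vance, Oyelaran and Lund are each not on senior status, so the next rule applies.
Among Takahashi, Vance, Oyelaran and Lund, by years on the bench (higher first): Takahashi and Vance (27 years) before Oyelaran (24 years) before Lund (9 years).
Takahashi and Vance both have date of first judicial appointment 16 May 2008, so the next rule applies.
Among Takahashi and Vance, alphabetically by surname: Takahashi before Vance.
Order: Castillo, Amari, Varga, Horvat, Takahashi, Vance, Oyelaran, Lund.

Lund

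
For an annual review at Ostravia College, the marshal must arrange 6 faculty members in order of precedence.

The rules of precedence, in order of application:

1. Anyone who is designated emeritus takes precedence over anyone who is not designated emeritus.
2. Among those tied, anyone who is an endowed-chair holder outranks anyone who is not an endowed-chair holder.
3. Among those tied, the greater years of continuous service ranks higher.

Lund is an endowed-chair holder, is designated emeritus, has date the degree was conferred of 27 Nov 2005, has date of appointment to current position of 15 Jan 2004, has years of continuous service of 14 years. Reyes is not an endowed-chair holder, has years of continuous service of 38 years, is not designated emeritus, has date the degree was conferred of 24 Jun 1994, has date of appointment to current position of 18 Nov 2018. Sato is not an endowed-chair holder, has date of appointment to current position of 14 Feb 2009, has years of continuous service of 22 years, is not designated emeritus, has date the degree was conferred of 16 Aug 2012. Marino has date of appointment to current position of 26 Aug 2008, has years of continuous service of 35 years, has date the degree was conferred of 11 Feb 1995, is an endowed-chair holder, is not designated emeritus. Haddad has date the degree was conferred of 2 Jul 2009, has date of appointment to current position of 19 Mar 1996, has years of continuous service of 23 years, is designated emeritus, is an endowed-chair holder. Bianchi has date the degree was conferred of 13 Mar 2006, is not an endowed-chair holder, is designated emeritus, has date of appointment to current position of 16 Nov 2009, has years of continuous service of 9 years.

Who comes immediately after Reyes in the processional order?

Sato

By the first rule: Haddad, Lund and Bianchi (each designated emeritus); then Marino, Reyes and Sato (each not designated emeritus).
Among Haddad, Lund and Bianchi, an endowed-chair holder before not an endowed-chair holder: Haddad and Lund (an endowed-chair holder) before Bianchi (not an endowed-chair holder).
Among Haddad and Lund, by years of continuous service (higher first): Haddad (23 years) before Lund (14 years).
Among Marino, Reyes and Sato, an endowed-chair holder before not an endowed-chair holder: Marino (an endowed-chair holder) before Reyes and Sato (not an endowed-chair holder).
Among Reyes and Sato, by years of continuous service (higher first): Reyes (38 years) before Sato (22 years).
Order: Haddad, Lund, Bianchi, Marino, Reyes, Sato.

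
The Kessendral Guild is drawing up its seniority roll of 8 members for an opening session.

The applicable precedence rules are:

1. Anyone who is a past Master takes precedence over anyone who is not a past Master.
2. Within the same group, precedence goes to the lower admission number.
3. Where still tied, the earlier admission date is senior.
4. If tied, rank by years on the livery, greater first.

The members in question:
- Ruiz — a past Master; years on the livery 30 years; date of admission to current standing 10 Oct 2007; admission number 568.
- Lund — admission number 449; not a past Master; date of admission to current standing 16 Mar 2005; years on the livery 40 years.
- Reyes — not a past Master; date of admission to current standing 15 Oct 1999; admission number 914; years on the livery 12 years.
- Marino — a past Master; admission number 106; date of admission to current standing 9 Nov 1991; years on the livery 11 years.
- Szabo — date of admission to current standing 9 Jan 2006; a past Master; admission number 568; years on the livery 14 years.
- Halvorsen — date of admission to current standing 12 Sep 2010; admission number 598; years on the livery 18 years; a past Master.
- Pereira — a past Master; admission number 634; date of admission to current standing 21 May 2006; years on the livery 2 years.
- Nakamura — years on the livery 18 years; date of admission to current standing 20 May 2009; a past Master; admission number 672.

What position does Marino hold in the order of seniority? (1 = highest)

1

By the first rule: Marino, Szabo, Ruiz, Halvorsen, Pereira and Nakamura (each a past Master); then Lund and Reyes (both not a past Master).
Among Marino, Szabo, Ruiz, Halvorsen, Pereira and Nakamura, by admission number (lower first): Marino (106) before Szabo and Ruiz (568) before Halvorsen (598) before Pereira (634) before Nakamura (672).
Among Szabo and Ruiz, by date of admission to current standing (earlier first): Szabo (9 Jan 2006) before Ruiz (10 Oct 2007).
Among Lund and Reyes, by admission number (lower first): Lund (449) before Reyes (914).
Order: Marino, Szabo, Ruiz, Halvorsen, Pereira, Nakamura, Lund, Reyes. So position 1.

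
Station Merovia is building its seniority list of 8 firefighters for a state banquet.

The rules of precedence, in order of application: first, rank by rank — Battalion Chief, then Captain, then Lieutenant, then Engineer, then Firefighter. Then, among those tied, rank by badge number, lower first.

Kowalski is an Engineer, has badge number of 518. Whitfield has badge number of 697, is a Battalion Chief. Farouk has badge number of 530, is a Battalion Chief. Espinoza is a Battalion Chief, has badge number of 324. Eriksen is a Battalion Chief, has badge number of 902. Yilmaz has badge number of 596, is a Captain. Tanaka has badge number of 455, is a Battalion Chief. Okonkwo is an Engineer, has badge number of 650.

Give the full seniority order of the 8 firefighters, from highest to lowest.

Espinoza, Tanaka, Farouk, Whitfield, Eriksen, Yilmaz, Kowalski, Okonkwo

By rank: Espinoza, Tanaka, Farouk, Whitfield and Eriksen (Battalion Chief); then Yilmaz (Captain); then Kowalski and Okonkwo (Engineer).
Among Espinoza, Tanaka, Farouk, Whitfield and Eriksen, by badge number (lower first): Espinoza (324) before Tanaka (455) before Farouk (530) before Whitfield (697) before Eriksen (902).
Among Kowalski and Okonkwo, by badge number (lower first): Kowalski (518) before Okonkwo (650).
Full order: Espinoza, Tanaka, Farouk, Whitfield, Eriksen, Yilmaz, Kowalski, Okonkwo.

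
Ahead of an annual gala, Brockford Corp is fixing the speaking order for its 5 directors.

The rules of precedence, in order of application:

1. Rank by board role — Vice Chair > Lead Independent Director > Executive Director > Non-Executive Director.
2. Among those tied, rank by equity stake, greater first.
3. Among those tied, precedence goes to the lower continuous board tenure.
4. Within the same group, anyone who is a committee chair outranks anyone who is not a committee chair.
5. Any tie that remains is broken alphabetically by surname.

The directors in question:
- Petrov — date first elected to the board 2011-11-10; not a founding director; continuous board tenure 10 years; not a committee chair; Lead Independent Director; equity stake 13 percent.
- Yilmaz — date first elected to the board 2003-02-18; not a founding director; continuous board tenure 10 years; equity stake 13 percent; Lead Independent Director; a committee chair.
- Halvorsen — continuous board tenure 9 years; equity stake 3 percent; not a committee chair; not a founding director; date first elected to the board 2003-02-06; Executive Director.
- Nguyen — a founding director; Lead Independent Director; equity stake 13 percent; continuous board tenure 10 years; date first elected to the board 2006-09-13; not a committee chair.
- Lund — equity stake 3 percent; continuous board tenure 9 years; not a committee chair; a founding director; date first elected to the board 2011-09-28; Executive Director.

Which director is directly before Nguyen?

By board role: Yilmaz, Nguyen and Petrov (Lead Independent Director); then Halvorsen and Lund (Executive Director).
Yilmaz, Nguyen and Petrov all have equity stake 13 percent, so the next rule applies.
Yilmaz, Nguyen and Petrov all have continuous board tenure 10 years, so the next rule applies.
Among Yilmaz, Nguyen and Petrov, a committee chair before not a committee chair: Yilmaz (a committee chair) before Nguyen and Petrov (not a committee chair).
Among Nguyen and Petrov, alphabetically by surname: Nguyen before Petrov.
Halvorsen and Lund both have equity stake 3 percent, so the next rule applies.
Halvorsen and Lund both have continuous board tenure 9 years, so the next rule applies.
Halvorsen and Lund are each not a committee chair, so the next rule applies.
Among Halvorsen and Lund, alphabetically by surname: Halvorsen before Lund.
Order: Yilmaz, Nguyen, Petrov, Halvorsen, Lund.

Yilmaz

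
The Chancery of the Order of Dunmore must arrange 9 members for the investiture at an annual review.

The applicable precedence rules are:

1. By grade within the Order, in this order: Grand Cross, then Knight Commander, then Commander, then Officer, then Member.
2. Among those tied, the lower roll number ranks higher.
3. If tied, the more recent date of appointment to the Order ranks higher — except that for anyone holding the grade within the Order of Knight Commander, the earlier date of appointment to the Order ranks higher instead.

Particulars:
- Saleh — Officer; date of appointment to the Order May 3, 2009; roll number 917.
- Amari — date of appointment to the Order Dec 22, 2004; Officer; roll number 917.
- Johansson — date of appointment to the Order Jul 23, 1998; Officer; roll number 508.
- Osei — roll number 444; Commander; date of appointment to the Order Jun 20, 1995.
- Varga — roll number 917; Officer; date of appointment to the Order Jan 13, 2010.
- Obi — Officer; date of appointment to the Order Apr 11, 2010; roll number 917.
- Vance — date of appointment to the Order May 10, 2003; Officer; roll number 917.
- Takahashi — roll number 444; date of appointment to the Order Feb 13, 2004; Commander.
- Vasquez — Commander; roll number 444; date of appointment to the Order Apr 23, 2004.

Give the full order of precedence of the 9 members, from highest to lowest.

By grade within the Order: Vasquez, Takahashi and Osei (Commander); then Johansson, Obi, Varga, Saleh, Amari and Vance (Officer).
Vasquez, Takahashi and Osei all have roll number 444, so the next rule applies.
Among Vasquez, Takahashi and Osei, by date of appointment to the Order (later first): Vasquez (Apr 23, 2004) before Takahashi (Feb 13, 2004) before Osei (Jun 20, 1995).
Among Johansson, Obi, Varga, Saleh, Amari and Vance, by roll number (lower first): Johansson (508) before Obi, Varga, Saleh, Amari and Vance (917).
Among Obi, Varga, Saleh, Amari and Vance, by date of appointment to the Order (later first): Obi (Apr 11, 2010) before Varga (Jan 13, 2010) before Saleh (May 3, 2009) before Amari (Dec 22, 2004) before Vance (May 10, 2003).
Full order: Vasquez, Takahashi, Osei, Johansson, Obi, Varga, Saleh, Amari, Vance.

Vasquez, Takahashi, Osei, Johansson, Obi, Varga, Saleh, Amari, Vance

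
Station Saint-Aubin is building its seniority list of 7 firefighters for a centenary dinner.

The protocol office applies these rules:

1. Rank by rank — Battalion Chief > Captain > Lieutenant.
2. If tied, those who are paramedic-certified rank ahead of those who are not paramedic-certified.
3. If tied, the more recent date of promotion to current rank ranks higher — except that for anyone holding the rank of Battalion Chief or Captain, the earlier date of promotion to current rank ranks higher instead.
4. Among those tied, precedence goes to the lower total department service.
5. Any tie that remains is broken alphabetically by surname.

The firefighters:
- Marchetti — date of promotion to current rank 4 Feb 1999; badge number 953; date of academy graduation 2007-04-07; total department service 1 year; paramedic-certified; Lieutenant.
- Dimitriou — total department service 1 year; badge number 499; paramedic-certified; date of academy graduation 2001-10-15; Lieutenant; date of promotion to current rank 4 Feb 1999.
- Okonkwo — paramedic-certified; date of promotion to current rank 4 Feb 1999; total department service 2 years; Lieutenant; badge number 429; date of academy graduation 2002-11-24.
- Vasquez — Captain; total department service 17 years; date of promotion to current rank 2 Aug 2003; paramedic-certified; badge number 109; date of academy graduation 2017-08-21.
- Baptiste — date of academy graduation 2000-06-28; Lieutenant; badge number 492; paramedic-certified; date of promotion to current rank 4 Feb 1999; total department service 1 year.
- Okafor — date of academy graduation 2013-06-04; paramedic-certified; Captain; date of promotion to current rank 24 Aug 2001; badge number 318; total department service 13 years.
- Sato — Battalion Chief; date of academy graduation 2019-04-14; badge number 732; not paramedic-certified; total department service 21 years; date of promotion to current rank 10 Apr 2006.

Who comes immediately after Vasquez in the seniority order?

By rank: Sato (Battalion Chief); then Okafor and Vasquez (Captain); then Baptiste, Dimitriou, Marchetti and Okonkwo (Lieutenant).
Okafor and Vasquez are each paramedic-certified, so the next rule applies.
Among Okafor and Vasquez, by date of promotion to current rank (earlier first) (reversed rule for this group): Okafor (24 Aug 2001) before Vasquez (2 Aug 2003).
Baptiste, Dimitriou, Marchetti and Okonkwo are each paramedic-certified, so the next rule applies.
Baptiste, Dimitriou, Marchetti and Okonkwo all have date of promotion to current rank 4 Feb 1999, so the next rule applies.
Among Baptiste, Dimitriou, Marchetti and Okonkwo, by total department service (lower first): Baptiste, Dimitriou and Marchetti (1 year) before Okonkwo (2 years).
Among Baptiste, Dimitriou and Marchetti, alphabetically by surname: Baptiste before Dimitriou before Marchetti.
Order: Sato, Okafor, Vasquez, Baptiste, Dimitriou, Marchetti, Okonkwo.

Baptiste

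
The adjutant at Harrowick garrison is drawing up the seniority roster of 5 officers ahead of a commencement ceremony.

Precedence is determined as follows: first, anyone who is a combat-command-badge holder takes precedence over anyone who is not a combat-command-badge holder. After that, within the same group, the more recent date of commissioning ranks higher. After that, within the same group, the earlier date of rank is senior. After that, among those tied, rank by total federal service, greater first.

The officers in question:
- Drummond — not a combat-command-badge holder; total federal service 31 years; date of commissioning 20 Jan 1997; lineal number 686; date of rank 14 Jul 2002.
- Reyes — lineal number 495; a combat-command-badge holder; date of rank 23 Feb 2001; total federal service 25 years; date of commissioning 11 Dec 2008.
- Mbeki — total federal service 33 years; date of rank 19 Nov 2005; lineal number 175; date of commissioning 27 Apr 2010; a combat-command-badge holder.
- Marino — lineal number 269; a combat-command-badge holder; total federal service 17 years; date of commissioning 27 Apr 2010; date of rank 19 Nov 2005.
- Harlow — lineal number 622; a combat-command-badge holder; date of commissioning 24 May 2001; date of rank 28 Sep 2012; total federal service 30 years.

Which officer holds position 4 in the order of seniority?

By the first rule: Mbeki, Marino, Reyes and Harlow (each a combat-command-badge holder); then Drummond (not a combat-command-badge holder).
Among Mbeki, Marino, Reyes and Harlow, by date of commissioning (later first): Mbeki and Marino (27 Apr 2010) before Reyes (11 Dec 2008) before Harlow (24 May 2001).
Mbeki and Marino both have date of rank 19 Nov 2005, so the next rule applies.
Among Mbeki and Marino, by total federal service (higher first): Mbeki (33 years) before Marino (17 years).
Order: Mbeki, Marino, Reyes, Harlow, Drummond.

Harlow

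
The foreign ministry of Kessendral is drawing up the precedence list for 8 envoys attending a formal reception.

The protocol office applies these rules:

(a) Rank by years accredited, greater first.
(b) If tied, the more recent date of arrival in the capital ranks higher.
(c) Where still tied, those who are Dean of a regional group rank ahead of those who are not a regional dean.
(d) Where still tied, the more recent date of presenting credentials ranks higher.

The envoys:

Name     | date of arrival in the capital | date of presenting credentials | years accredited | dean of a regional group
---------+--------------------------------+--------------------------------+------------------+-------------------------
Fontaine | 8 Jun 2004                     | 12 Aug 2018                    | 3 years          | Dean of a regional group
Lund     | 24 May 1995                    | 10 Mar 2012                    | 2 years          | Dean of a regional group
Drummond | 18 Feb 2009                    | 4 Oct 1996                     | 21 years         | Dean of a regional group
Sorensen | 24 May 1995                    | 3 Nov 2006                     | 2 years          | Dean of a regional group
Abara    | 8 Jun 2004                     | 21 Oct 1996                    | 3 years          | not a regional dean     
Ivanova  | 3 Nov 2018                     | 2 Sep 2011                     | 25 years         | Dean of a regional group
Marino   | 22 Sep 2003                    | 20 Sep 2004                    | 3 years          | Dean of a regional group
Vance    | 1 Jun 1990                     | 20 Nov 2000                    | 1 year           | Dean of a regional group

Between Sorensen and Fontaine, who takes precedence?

By years accredited (higher first): Ivanova (25 years); then Drummond (21 years); then Fontaine, Abara and Marino (each 3 years); then Lund and Sorensen (both 2 years); then Vance (1 year).
Among Fontaine, Abara and Marino, by date of arrival in the capital (later first): Fontaine and Abara (8 Jun 2004) before Marino (22 Sep 2003).
Among Fontaine and Abara, Dean of a regional group before not a regional dean: Fontaine (Dean of a regional group) before Abara (not a regional dean).
Lund and Sorensen both have date of arrival in the capital 24 May 1995, so the next rule applies.
Lund and Sorensen are each Dean of a regional group, so the next rule applies.
Among Lund and Sorensen, by date of presenting credentials (later first): Lund (10 Mar 2012) before Sorensen (3 Nov 2006).
So Fontaine takes precedence.

Fontaine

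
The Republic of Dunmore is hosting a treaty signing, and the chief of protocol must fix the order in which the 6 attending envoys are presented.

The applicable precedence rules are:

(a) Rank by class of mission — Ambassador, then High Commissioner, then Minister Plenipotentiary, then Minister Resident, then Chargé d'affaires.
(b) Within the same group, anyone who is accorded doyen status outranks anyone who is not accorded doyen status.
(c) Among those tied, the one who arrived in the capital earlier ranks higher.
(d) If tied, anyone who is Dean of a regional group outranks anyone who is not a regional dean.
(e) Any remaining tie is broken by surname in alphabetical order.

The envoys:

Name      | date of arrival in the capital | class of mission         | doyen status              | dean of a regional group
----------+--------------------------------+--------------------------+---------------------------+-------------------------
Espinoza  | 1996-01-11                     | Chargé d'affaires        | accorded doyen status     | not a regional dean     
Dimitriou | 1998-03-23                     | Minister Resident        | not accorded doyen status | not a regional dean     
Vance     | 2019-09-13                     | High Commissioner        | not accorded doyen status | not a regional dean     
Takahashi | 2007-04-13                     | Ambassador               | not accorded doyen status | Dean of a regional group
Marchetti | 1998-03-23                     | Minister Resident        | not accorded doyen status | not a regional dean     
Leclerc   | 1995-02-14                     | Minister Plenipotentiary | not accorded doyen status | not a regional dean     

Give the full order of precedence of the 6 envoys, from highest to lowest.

Takahashi, Vance, Leclerc, Dimitriou, Marchetti, Espinoza

By class of mission: Takahashi (Ambassador); then Vance (High Commissioner); then Leclerc (Minister Plenipotentiary); then Dimitriou and Marchetti (Minister Resident); then Espinoza (Chargé d'affaires).
Dimitriou and Marchetti are each not accorded doyen status, so the next rule applies.
Dimitriou and Marchetti both have date of arrival in the capital 1998-03-23, so the next rule applies.
Dimitriou and Marchetti are each not a regional dean, so the next rule applies.
Among Dimitriou and Marchetti, alphabetically by surname: Dimitriou before Marchetti.
Full order: Takahashi, Vance, Leclerc, Dimitriou, Marchetti, Espinoza.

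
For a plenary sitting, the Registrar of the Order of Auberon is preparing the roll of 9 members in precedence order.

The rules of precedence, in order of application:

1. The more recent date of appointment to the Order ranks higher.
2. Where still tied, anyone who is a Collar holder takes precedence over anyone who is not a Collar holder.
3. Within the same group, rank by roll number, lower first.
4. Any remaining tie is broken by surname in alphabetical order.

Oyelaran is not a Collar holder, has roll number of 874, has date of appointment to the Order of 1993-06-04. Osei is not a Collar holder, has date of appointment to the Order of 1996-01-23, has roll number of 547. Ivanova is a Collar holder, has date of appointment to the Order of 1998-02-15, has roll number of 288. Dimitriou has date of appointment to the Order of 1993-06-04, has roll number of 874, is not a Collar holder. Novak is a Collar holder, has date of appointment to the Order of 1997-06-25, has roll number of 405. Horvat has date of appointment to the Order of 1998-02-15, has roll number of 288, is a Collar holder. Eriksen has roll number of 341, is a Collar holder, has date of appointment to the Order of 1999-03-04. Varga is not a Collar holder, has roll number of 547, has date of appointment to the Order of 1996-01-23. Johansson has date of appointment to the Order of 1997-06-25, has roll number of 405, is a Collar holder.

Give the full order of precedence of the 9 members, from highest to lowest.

Eriksen, Horvat, Ivanova, Johansson, Novak, Osei, Varga, Dimitriou, Oyelaran

By date of appointment to the Order (later first): Eriksen (1999-03-04); then Horvat and Ivanova (both 1998-02-15); then Johansson and Novak (both 1997-06-25); then Osei and Varga (both 1996-01-23); then Dimitriou and Oyelaran (both 1993-06-04).
Horvat and Ivanova are each a Collar holder, so the next rule applies.
Horvat and Ivanova both have roll number 288, so the next rule applies.
Among Horvat and Ivanova, alphabetically by surname: Horvat before Ivanova.
Johansson and Novak are each a Collar holder, so the next rule applies.
Johansson and Novak both have roll number 405, so the next rule applies.
Among Johansson and Novak, alphabetically by surname: Johansson before Novak.
Osei and Varga are each not a Collar holder, so the next rule applies.
Osei and Varga both have roll number 547, so the next rule applies.
Among Osei and Varga, alphabetically by surname: Osei before Varga.
Dimitriou and Oyelaran are each not a Collar holder, so the next rule applies.
Dimitriou and Oyelaran both have roll number 874, so the next rule applies.
Among Dimitriou and Oyelaran, alphabetically by surname: Dimitriou before Oyelaran.
Full order: Eriksen, Horvat, Ivanova, Johansson, Novak, Osei, Varga, Dimitriou, Oyelaran.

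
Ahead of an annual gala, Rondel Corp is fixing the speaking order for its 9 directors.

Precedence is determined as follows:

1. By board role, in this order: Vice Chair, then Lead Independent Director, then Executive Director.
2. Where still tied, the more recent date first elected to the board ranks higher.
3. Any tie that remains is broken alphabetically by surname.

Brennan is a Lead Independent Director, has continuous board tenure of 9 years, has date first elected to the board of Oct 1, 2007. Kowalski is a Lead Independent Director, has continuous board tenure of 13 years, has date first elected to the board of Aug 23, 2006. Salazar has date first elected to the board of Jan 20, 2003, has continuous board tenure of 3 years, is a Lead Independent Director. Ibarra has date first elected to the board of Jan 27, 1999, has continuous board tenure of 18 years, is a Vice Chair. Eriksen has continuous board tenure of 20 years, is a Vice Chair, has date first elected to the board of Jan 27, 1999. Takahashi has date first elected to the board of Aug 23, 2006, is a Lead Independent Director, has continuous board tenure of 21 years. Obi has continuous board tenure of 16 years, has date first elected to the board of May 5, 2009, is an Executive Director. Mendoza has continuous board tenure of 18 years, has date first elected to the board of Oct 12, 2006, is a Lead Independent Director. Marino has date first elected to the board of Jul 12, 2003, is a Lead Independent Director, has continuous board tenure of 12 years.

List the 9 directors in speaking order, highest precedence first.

By board role: Eriksen and Ibarra (Vice Chair); then Brennan, Mendoza, Kowalski, Takahashi, Marino and Salazar (Lead Independent Director); then Obi (Executive Director).
Eriksen and Ibarra both have date first elected to the board Jan 27, 1999, so the next rule applies.
Among Eriksen and Ibarra, alphabetically by surname: Eriksen before Ibarra.
Among Brennan, Mendoza, Kowalski, Takahashi, Marino and Salazar, by date first elected to the board (later first): Brennan (Oct 1, 2007) before Mendoza (Oct 12, 2006) before Kowalski and Takahashi (Aug 23, 2006) before Marino (Jul 12, 2003) before Salazar (Jan 20, 2003).
Among Kowalski and Takahashi, alphabetically by surname: Kowalski before Takahashi.
Full order: Eriksen, Ibarra, Brennan, Mendoza, Kowalski, Takahashi, Marino, Salazar, Obi.

Eriksen, Ibarra, Brennan, Mendoza, Kowalski, Takahashi, Marino, Salazar, Obi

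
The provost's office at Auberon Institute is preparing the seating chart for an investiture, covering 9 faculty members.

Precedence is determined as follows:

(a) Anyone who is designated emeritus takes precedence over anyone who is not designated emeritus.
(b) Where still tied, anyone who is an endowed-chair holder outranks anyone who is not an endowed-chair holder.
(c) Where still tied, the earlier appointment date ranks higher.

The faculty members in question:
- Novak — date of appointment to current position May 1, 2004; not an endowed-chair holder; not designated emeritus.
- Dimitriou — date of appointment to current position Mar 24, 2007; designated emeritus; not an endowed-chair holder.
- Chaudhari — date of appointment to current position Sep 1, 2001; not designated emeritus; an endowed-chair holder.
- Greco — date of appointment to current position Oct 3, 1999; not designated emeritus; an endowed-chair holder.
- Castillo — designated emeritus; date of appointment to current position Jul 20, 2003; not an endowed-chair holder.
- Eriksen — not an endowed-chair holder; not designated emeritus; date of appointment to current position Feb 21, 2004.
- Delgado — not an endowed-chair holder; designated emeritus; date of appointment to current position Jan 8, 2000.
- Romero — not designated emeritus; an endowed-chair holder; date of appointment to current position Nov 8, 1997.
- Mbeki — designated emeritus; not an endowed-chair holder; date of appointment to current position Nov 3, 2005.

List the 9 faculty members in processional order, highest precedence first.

Delgado, Castillo, Mbeki, Dimitriou, Romero, Greco, Chaudhari, Eriksen, Novak

By the first rule: Delgado, Castillo, Mbeki and Dimitriou (each designated emeritus); then Romero, Greco, Chaudhari, Eriksen and Novak (each not designated emeritus).
Delgado, Castillo, Mbeki and Dimitriou are each not an endowed-chair holder, so the next rule applies.
Among Delgado, Castillo, Mbeki and Dimitriou, by date of appointment to current position (earlier first): Delgado (Jan 8, 2000) before Castillo (Jul 20, 2003) before Mbeki (Nov 3, 2005) before Dimitriou (Mar 24, 2007).
Among Romero, Greco, Chaudhari, Eriksen and Novak, an endowed-chair holder before not an endowed-chair holder: Romero, Greco and Chaudhari (an endowed-chair holder) before Eriksen and Novak (not an endowed-chair holder).
Among Romero, Greco and Chaudhari, by date of appointment to current position (earlier first): Romero (Nov 8, 1997) before Greco (Oct 3, 1999) before Chaudhari (Sep 1, 2001).
Among Eriksen and Novak, by date of appointment to current position (earlier first): Eriksen (Feb 21, 2004) before Novak (May 1, 2004).
Full order: Delgado, Castillo, Mbeki, Dimitriou, Romero, Greco, Chaudhari, Eriksen, Novak.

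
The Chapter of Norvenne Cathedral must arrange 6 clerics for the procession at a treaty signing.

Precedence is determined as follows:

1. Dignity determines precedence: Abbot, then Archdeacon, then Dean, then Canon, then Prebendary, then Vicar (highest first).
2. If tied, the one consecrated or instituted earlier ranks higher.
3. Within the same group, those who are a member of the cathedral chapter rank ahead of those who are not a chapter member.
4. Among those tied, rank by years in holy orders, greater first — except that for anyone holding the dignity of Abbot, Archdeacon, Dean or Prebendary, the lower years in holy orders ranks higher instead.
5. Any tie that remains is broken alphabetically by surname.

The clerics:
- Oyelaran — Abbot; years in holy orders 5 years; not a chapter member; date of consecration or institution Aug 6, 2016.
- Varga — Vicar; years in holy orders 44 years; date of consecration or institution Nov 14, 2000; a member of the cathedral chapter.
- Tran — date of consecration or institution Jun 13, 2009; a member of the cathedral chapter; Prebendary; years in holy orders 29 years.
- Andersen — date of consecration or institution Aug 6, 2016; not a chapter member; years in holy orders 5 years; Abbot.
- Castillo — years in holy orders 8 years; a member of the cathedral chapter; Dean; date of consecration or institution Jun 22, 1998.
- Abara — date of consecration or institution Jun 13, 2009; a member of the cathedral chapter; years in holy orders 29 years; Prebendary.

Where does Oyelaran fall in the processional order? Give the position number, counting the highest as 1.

By dignity: Andersen and Oyelaran (Abbot); then Castillo (Dean); then Abara and Tran (Prebendary); then Varga (Vicar).
Andersen and Oyelaran both have date of consecration or institution Aug 6, 2016, so the next rule applies.
Andersen and Oyelaran are each not a chapter member, so the next rule applies.
Andersen and Oyelaran both have years in holy orders 5 years, so the next rule applies.
Among Andersen and Oyelaran, alphabetically by surname: Andersen before Oyelaran.
Abara and Tran both have date of consecration or institution Jun 13, 2009, so the next rule applies.
Abara and Tran are each a member of the cathedral chapter, so the next rule applies.
Abara and Tran both have years in holy orders 29 years, so the next rule applies.
Among Abara and Tran, alphabetically by surname: Abara before Tran.
Order: Andersen, Oyelaran, Castillo, Abara, Tran, Varga. So position 2.

2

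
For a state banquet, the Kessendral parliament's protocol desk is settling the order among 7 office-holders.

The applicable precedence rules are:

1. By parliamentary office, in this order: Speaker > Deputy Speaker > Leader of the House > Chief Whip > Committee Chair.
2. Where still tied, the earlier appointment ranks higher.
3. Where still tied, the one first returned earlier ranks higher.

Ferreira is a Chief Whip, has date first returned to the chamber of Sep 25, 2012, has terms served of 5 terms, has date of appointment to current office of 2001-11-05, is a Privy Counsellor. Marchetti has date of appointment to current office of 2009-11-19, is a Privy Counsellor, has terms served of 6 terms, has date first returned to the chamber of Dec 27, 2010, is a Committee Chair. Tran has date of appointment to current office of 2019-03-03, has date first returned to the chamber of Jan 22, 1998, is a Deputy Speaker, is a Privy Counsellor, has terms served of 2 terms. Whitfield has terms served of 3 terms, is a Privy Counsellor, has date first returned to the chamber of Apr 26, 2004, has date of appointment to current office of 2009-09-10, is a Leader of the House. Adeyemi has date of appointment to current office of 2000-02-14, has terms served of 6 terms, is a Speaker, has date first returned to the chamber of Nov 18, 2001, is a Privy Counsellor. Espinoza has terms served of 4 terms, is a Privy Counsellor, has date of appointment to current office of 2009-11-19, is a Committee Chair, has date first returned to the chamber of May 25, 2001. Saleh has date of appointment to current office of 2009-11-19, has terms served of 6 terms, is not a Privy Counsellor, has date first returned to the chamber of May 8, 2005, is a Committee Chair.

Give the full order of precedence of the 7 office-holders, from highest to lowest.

By parliamentary office: Adeyemi (Speaker); then Tran (Deputy Speaker); then Whitfield (Leader of the House); then Ferreira (Chief Whip); then Espinoza, Saleh and Marchetti (Committee Chair).
Espinoza, Saleh and Marchetti all have date of appointment to current office 2009-11-19, so the next rule applies.
Among Espinoza, Saleh and Marchetti, by date first returned to the chamber (earlier first): Espinoza (May 25, 2001) before Saleh (May 8, 2005) before Marchetti (Dec 27, 2010).
Full order: Adeyemi, Tran, Whitfield, Ferreira, Espinoza, Saleh, Marchetti.

Adeyemi, Tran, Whitfield, Ferreira, Espinoza, Saleh, Marchetti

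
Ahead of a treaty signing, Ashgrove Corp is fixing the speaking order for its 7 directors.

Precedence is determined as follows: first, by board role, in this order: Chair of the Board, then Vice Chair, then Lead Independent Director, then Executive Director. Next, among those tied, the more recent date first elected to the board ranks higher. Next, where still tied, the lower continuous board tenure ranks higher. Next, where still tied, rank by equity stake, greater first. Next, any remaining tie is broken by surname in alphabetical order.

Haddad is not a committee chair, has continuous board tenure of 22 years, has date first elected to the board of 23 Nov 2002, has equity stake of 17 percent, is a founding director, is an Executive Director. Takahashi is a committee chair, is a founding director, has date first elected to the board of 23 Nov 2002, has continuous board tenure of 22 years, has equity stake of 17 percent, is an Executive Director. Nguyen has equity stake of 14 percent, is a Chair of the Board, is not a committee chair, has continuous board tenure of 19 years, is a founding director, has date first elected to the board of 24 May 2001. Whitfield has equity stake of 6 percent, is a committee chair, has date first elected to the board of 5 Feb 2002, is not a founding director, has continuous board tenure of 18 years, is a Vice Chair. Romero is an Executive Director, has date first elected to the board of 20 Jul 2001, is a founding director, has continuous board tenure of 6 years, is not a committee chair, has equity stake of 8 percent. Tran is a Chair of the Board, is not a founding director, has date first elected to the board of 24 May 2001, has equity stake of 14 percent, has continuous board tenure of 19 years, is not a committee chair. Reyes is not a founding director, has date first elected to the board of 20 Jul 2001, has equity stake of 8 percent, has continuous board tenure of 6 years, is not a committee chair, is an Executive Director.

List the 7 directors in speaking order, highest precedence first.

By board role: Nguyen and Tran (Chair of the Board); then Whitfield (Vice Chair); then Haddad, Takahashi, Reyes and Romero (Executive Director).
Nguyen and Tran both have date first elected to the board 24 May 2001, so the next rule applies.
Nguyen and Tran both have continuous board tenure 19 years, so the next rule applies.
Nguyen and Tran both have equity stake 14 percent, so the next rule applies.
Among Nguyen and Tran, alphabetically by surname: Nguyen before Tran.
Among Haddad, Takahashi, Reyes and Romero, by date first elected to the board (later first): Haddad and Takahashi (23 Nov 2002) before Reyes and Romero (20 Jul 2001).
Haddad and Takahashi both have continuous board tenure 22 years, so the next rule applies.
Haddad and Takahashi both have equity stake 17 percent, so the next rule applies.
Among Haddad and Takahashi, alphabetically by surname: Haddad before Takahashi.
Reyes and Romero both have continuous board tenure 6 years, so the next rule applies.
Reyes and Romero both have equity stake 8 percent, so the next rule applies.
Among Reyes and Romero, alphabetically by surname: Reyes before Romero.
Full order: Nguyen, Tran, Whitfield, Haddad, Takahashi, Reyes, Romero.

Nguyen, Tran, Whitfield, Haddad, Takahashi, Reyes, Romero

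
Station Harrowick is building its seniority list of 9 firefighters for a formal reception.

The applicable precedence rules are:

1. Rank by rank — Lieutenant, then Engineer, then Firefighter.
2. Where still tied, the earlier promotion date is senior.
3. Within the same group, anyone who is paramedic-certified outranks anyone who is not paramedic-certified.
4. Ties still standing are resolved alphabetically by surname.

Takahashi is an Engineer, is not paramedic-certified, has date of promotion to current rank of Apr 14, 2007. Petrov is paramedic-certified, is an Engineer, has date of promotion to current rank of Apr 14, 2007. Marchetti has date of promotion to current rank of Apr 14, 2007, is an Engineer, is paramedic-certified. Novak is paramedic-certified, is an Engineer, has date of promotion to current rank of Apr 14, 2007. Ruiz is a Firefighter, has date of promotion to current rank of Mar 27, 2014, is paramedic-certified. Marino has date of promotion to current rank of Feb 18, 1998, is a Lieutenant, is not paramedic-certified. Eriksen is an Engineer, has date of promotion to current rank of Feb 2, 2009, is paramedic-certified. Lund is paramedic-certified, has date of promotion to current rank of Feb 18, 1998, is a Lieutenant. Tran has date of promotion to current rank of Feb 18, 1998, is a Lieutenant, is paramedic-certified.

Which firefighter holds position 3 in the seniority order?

Marino

By rank: Lund, Tran and Marino (Lieutenant); then Marchetti, Novak, Petrov, Takahashi and Eriksen (Engineer); then Ruiz (Firefighter).
Lund, Tran and Marino all have date of promotion to current rank Feb 18, 1998, so the next rule applies.
Among Lund, Tran and Marino, paramedic-certified before not paramedic-certified: Lund and Tran (paramedic-certified) before Marino (not paramedic-certified).
Among Lund and Tran, alphabetically by surname: Lund before Tran.
Among Marchetti, Novak, Petrov, Takahashi and Eriksen, by date of promotion to current rank (earlier first): Marchetti, Novak, Petrov and Takahashi (Apr 14, 2007) before Eriksen (Feb 2, 2009).
Among Marchetti, Novak, Petrov and Takahashi, paramedic-certified before not paramedic-certified: Marchetti, Novak and Petrov (paramedic-certified) before Takahashi (not paramedic-certified).
Among Marchetti, Novak and Petrov, alphabetically by surname: Marchetti before Novak before Petrov.
Order: Lund, Tran, Marino, Marchetti, Novak, Petrov, Takahashi, Eriksen, Ruiz.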